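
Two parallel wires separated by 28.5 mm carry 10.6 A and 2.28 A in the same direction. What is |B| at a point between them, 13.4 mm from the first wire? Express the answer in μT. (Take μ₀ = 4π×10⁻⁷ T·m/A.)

B ≈ 128 μT

Each long wire gives B = μ₀I/(2πd). Distances are d₁ = 0.0134 m and d₂ = 0.0151 m.
B₁ = 1.58×10⁻⁴ T, B₂ = 3.02×10⁻⁵ T.
Between parallel currents the two contributions point in opposite directions, so they subtract. B = |B₁ − B₂| = |1.58×10⁻⁴ − 3.02×10⁻⁵| = 1.28×10⁻⁴ T.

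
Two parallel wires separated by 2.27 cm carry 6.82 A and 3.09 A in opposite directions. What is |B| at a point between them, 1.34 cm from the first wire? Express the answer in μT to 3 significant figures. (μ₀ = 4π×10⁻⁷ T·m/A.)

B ≈ 168 μT

Each long wire gives B = μ₀I/(2πd). Distances are d₁ = 0.0134 m and d₂ = 0.0093 m.
B₁ = 1.02×10⁻⁴ T, B₂ = 6.65×10⁻⁵ T.
Between antiparallel currents both contributions point the same way, so they add. B = B₁ + B₂ = 1.02×10⁻⁴ + 6.65×10⁻⁵ = 1.68×10⁻⁴ T.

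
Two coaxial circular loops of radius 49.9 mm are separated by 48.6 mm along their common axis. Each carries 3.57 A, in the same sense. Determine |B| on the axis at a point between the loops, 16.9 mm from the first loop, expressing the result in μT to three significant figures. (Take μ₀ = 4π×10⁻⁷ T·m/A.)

Each loop contributes B = μ₀IR²/[2(R²+z²)^(3/2)] on the axis, with z measured from that loop.
Loop 1 (z = 0.0169 m): B₁ = 3.82×10⁻⁵ T. Loop 2 (z = 0.0317 m): B₂ = 2.70×10⁻⁵ T.
The fields add: B = B₁ + B₂ = 6.52×10⁻⁵ T.

B ≈ 65.2 μT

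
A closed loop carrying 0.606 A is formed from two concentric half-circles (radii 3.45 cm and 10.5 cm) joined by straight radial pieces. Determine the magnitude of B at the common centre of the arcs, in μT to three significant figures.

The radial connectors point toward the centre, so dl × r̂ = 0 and they contribute nothing.
Each semicircle gives μ₀I/(4R): inner arc 5.52×10⁻⁶ T, outer arc 1.81×10⁻⁶ T.
The two arcs carry current in opposite angular senses, so their fields oppose: B = |5.52×10⁻⁶ − 1.81×10⁻⁶| = 3.71×10⁻⁶ T.

B ≈ 3.71 μT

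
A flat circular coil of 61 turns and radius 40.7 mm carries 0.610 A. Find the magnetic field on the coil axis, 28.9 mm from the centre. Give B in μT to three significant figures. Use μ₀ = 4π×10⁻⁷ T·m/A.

B ≈ 311 μT

For an N-turn flat coil, B = Nμ₀IR²/[2(R²+z²)^(3/2)] with R = 0.0407 m, z = 0.0289 m.
B = 61 × 5.10×10⁻⁶ T = 3.11×10⁻⁴ T.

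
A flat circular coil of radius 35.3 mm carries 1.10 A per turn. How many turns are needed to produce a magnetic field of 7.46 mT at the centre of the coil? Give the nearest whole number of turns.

For an N-turn coil, B = Nμ₀I/(2R). A single turn gives B₁ = 1.96×10⁻⁵ T with R = 0.0353 m.
N = B/B₁ = 7.46×10⁻³ / 1.96×10⁻⁵ = 381.01.

N = 381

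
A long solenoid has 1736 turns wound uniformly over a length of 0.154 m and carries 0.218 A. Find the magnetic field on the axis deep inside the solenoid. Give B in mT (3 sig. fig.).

B ≈ 3.09 mT

Inside a long solenoid, B = μ₀nI with n = 1.127×10⁴ turns/m.
B = 4π×10⁻⁷ × 1.127×10⁴ × 0.218 = 3.09×10⁻³ T.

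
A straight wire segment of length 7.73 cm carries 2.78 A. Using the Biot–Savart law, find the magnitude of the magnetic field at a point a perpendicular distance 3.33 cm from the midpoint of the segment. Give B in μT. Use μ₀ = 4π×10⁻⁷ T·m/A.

For a finite straight segment, B = (μ₀I/4πd)(sinθ₁ + sinθ₂), where θ₁, θ₂ are the angles from the perpendicular to each end.
The perpendicular from the point meets the wire at its midpoint, so each end is L/2 = 0.03865 m away along the wire.
sinθ₁ = 0.03865/√(0.03865²+0.0333²) = 0.7576; sinθ₂ = 0.03865/√(0.03865²+0.0333²) = 0.7576.
B = (4π×10⁻⁷ × 2.78) / (4π × 0.0333) × (0.7576 + 0.7576) = 1.26×10⁻⁵ T.

B ≈ 12.6 μT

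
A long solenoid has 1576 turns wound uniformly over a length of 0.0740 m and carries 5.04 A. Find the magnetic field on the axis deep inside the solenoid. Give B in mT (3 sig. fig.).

Inside a long solenoid, B = μ₀nI with n = 2.130×10⁴ turns/m.
B = 4π×10⁻⁷ × 2.130×10⁴ × 5.04 = 0.135 T.

B ≈ 135 mT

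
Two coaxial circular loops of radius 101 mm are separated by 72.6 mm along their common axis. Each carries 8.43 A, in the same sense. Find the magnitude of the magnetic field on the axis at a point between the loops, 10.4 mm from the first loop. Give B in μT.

Each loop contributes B = μ₀IR²/[2(R²+z²)^(3/2)] on the axis, with z measured from that loop.
Loop 1 (z = 0.0104 m): B₁ = 5.16×10⁻⁵ T. Loop 2 (z = 0.0622 m): B₂ = 3.24×10⁻⁵ T.
The fields add: B = B₁ + B₂ = 8.40×10⁻⁵ T.

B ≈ 84.0 μT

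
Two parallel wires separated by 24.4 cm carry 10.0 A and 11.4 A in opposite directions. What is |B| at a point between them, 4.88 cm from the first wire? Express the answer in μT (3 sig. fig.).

Each long wire gives B = μ₀I/(2πd). Distances are d₁ = 0.0488 m and d₂ = 0.1952 m.
B₁ = 4.10×10⁻⁵ T, B₂ = 1.17×10⁻⁵ T.
Between antiparallel currents both contributions point the same way, so they add. B = B₁ + B₂ = 4.10×10⁻⁵ + 1.17×10⁻⁵ = 5.27×10⁻⁵ T.

B ≈ 52.7 μT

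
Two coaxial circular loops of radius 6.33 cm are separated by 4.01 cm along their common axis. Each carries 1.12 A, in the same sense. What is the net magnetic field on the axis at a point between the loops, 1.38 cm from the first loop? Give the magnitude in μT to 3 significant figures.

Each loop contributes B = μ₀IR²/[2(R²+z²)^(3/2)] on the axis, with z measured from that loop.
Loop 1 (z = 0.0138 m): B₁ = 1.04×10⁻⁵ T. Loop 2 (z = 0.0263 m): B₂ = 8.75×10⁻⁶ T.
The fields add: B = B₁ + B₂ = 1.91×10⁻⁵ T.

B ≈ 19.1 μT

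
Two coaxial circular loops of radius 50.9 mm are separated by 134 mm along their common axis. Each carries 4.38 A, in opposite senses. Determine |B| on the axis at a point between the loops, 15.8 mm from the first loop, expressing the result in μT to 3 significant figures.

Each loop contributes B = μ₀IR²/[2(R²+z²)^(3/2)] on the axis, with z measured from that loop.
Loop 1 (z = 0.0158 m): B₁ = 4.71×10⁻⁵ T. Loop 2 (z = 0.1182 m): B₂ = 3.35×10⁻⁶ T.
The fields oppose: B = |B₁ − B₂| = 4.38×10⁻⁵ T.

B ≈ 43.8 μT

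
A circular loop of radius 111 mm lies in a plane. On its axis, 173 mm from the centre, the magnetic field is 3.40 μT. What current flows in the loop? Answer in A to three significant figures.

I ≈ 3.81 A

On the axis of a loop, B = μ₀IR²/[2(R²+z²)^(3/2)], so I = 2B(R²+z²)^(3/2)/(μ₀R²).
R² + z² = 0.01232 + 0.02993 = 0.04225 m²; raised to 3/2 gives 8.68×10⁻³ m³.
I = 2 × 3.40×10⁻⁶ × 8.68×10⁻³ / (1.26×10⁻⁶ × 0.01232) = 3.81 A.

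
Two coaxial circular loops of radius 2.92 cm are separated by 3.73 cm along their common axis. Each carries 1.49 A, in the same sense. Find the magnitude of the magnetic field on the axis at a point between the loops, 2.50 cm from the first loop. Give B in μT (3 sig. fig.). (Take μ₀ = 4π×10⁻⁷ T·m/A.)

Each loop contributes B = μ₀IR²/[2(R²+z²)^(3/2)] on the axis, with z measured from that loop.
Loop 1 (z = 0.025 m): B₁ = 1.41×10⁻⁵ T. Loop 2 (z = 0.0123 m): B₂ = 2.51×10⁻⁵ T.
The fields add: B = B₁ + B₂ = 3.91×10⁻⁵ T.

B ≈ 39.1 μT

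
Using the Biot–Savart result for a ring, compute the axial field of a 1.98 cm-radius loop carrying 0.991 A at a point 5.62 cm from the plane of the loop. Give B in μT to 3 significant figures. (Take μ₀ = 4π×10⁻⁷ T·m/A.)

On the axis of a circular loop, B = μ₀IR² / [2(R²+z²)^(3/2)].
R² + z² = (0.0198)² + (0.0562)² = 0.00355 m², and (R²+z²)^(3/2) = 2.12×10⁻⁴ m³.
B = (4π×10⁻⁷ × 0.991 × 0.000392) / (2 × 2.12×10⁻⁴) = 1.15×10⁻⁶ T.

B ≈ 1.15 μT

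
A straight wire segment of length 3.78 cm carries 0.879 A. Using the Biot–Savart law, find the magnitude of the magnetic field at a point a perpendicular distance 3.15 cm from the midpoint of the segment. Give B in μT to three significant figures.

B ≈ 2.87 μT

For a finite straight segment, B = (μ₀I/4πd)(sinθ₁ + sinθ₂), where θ₁, θ₂ are the angles from the perpendicular to each end.
The perpendicular from the point meets the wire at its midpoint, so each end is L/2 = 0.0189 m away along the wire.
sinθ₁ = 0.0189/√(0.0189²+0.0315²) = 0.5145; sinθ₂ = 0.0189/√(0.0189²+0.0315²) = 0.5145.
B = (4π×10⁻⁷ × 0.879) / (4π × 0.0315) × (0.5145 + 0.5145) = 2.87×10⁻⁶ T.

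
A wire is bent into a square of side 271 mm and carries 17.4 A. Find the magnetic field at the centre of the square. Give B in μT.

Each side is a finite straight segment at perpendicular distance d = a/(2 tan(π/4)) = 0.1355 m from the centre, with end-angles ±π/4.
One side contributes B₁ = (μ₀I/4πd)·2 sin(π/4) = 1.82×10⁻⁵ T.
All 4 sides add in the same direction: B = 4 × 1.82×10⁻⁵ = 7.26×10⁻⁵ T.

B ≈ 72.6 μT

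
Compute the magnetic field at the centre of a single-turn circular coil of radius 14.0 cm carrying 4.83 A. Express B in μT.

B ≈ 21.7 μT

At the centre of a circular loop the Biot–Savart law gives B = μ₀I/(2R).
B = (4π×10⁻⁷ × 4.83) / (2 × 0.14) = 2.17×10⁻⁵ T.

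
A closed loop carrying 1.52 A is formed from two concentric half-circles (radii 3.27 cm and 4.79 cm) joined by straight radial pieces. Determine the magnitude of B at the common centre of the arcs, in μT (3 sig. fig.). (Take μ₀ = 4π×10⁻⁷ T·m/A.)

B ≈ 4.63 μT

The radial connectors point toward the centre, so dl × r̂ = 0 and they contribute nothing.
Each semicircle gives μ₀I/(4R): inner arc 1.46×10⁻⁵ T, outer arc 9.97×10⁻⁶ T.
The two arcs carry current in opposite angular senses, so their fields oppose: B = |1.46×10⁻⁵ − 9.97×10⁻⁶| = 4.63×10⁻⁶ T.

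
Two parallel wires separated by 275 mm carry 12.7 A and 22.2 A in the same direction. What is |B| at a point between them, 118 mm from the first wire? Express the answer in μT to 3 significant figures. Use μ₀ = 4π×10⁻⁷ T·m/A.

B ≈ 6.75 μT

Each long wire gives B = μ₀I/(2πd). Distances are d₁ = 0.118 m and d₂ = 0.157 m.
B₁ = 2.15×10⁻⁵ T, B₂ = 2.83×10⁻⁵ T.
Between parallel currents the two contributions point in opposite directions, so they subtract. B = |B₁ − B₂| = |2.15×10⁻⁵ − 2.83×10⁻⁵| = 6.75×10⁻⁶ T.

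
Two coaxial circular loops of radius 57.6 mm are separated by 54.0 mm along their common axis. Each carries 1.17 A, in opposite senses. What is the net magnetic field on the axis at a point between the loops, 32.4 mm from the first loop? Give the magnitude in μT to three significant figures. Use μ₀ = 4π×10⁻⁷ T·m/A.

Each loop contributes B = μ₀IR²/[2(R²+z²)^(3/2)] on the axis, with z measured from that loop.
Loop 1 (z = 0.0324 m): B₁ = 8.45×10⁻⁶ T. Loop 2 (z = 0.0216 m): B₂ = 1.05×10⁻⁵ T.
The fields oppose: B = |B₁ − B₂| = 2.03×10⁻⁶ T.

B ≈ 2.03 μT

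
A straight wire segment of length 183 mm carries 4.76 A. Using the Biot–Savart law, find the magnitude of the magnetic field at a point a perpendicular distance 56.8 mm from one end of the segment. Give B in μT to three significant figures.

B ≈ 8.00 μT

For a finite straight segment, B = (μ₀I/4πd)(sinθ₁ + sinθ₂), where θ₁, θ₂ are the angles from the perpendicular to each end.
The perpendicular foot is at one end, so the two end-offsets along the wire are 0 and L = 0.183 m.
sinθ₁ = 0/√(0²+0.0568²) = 0.0000; sinθ₂ = 0.183/√(0.183²+0.0568²) = 0.9551.
B = (4π×10⁻⁷ × 4.76) / (4π × 0.0568) × (0.0000 + 0.9551) = 8.00×10⁻⁶ T.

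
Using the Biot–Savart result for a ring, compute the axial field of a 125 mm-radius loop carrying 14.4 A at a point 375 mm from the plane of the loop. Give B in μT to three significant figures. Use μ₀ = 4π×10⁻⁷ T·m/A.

On the axis of a circular loop, B = μ₀IR² / [2(R²+z²)^(3/2)].
R² + z² = (0.125)² + (0.375)² = 0.1562 m², and (R²+z²)^(3/2) = 6.18×10⁻² m³.
B = (4π×10⁻⁷ × 14.4 × 0.01562) / (2 × 6.18×10⁻²) = 2.29×10⁻⁶ T.

B ≈ 2.29 μT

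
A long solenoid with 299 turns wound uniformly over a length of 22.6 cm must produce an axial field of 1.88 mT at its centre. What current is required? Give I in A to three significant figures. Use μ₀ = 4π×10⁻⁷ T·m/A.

I ≈ 1.13 A

Inside a long solenoid B = μ₀nI with n = 1323 m⁻¹, so I = B/(μ₀n).
I = 1.88×10⁻³ / (4π×10⁻⁷ × 1323) = 1.13 A.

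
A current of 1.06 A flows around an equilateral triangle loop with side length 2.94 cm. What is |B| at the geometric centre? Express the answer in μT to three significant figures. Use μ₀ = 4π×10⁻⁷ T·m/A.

Each side is a finite straight segment at perpendicular distance d = a/(2 tan(π/3)) = 0.008487 m from the centre, with end-angles ±π/3.
One side contributes B₁ = (μ₀I/4πd)·2 sin(π/3) = 2.16×10⁻⁵ T.
All 3 sides add in the same direction: B = 3 × 2.16×10⁻⁵ = 6.49×10⁻⁵ T.

B ≈ 64.9 μT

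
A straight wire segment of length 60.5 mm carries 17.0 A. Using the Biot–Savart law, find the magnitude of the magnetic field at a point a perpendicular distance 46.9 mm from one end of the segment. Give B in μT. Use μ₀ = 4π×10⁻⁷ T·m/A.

B ≈ 28.6 μT

For a finite straight segment, B = (μ₀I/4πd)(sinθ₁ + sinθ₂), where θ₁, θ₂ are the angles from the perpendicular to each end.
The perpendicular foot is at one end, so the two end-offsets along the wire are 0 and L = 0.0605 m.
sinθ₁ = 0/√(0²+0.0469²) = 0.0000; sinθ₂ = 0.0605/√(0.0605²+0.0469²) = 0.7903.
B = (4π×10⁻⁷ × 17.0) / (4π × 0.0469) × (0.0000 + 0.7903) = 2.86×10⁻⁵ T.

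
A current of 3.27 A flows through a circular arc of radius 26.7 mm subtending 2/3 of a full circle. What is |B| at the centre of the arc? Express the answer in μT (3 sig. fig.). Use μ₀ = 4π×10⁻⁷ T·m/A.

B ≈ 51.3 μT

The Biot–Savart field of a circular arc at its centre is B = μ₀Iφ/(4πR), with φ = 4.189 rad.
B = (4π×10⁻⁷ × 3.27 × 4.189) / (4π × 0.0267) = 5.13×10⁻⁵ T.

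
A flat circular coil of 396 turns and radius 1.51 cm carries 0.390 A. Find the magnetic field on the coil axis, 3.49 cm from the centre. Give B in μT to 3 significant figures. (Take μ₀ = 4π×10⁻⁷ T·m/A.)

B ≈ 402 μT

For an N-turn flat coil, B = Nμ₀IR²/[2(R²+z²)^(3/2)] with R = 0.0151 m, z = 0.0349 m.
B = 396 × 1.02×10⁻⁶ T = 4.02×10⁻⁴ T.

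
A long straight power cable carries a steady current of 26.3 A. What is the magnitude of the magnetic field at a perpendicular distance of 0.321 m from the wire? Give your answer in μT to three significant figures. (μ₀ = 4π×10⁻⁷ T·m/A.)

For an infinitely long straight wire, B = μ₀I/(2πd).
B = (4π×10⁻⁷ × 26.3) / (2π × 0.321) = 1.64×10⁻⁵ T.

B ≈ 16.4 μT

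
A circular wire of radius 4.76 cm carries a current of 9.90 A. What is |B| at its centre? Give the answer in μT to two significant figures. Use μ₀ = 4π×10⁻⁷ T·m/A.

B ≈ 130 μT

At the centre of a circular loop the Biot–Savart law gives B = μ₀I/(2R).
B = (4π×10⁻⁷ × 9.90) / (2 × 0.0476) = 1.31×10⁻⁴ T.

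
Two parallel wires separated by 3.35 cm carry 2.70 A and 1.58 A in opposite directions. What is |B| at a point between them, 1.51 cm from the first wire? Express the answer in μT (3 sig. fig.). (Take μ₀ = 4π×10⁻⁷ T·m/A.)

B ≈ 52.9 μT

Each long wire gives B = μ₀I/(2πd). Distances are d₁ = 0.0151 m and d₂ = 0.0184 m.
B₁ = 3.58×10⁻⁵ T, B₂ = 1.72×10⁻⁵ T.
Between antiparallel currents both contributions point the same way, so they add. B = B₁ + B₂ = 3.58×10⁻⁵ + 1.72×10⁻⁵ = 5.29×10⁻⁵ T.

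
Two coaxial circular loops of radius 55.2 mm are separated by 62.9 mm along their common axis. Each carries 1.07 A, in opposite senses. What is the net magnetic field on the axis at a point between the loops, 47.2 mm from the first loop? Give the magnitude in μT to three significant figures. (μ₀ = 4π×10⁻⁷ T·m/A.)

B ≈ 5.49 μT

Each loop contributes B = μ₀IR²/[2(R²+z²)^(3/2)] on the axis, with z measured from that loop.
Loop 1 (z = 0.0472 m): B₁ = 5.35×10⁻⁶ T. Loop 2 (z = 0.0157 m): B₂ = 1.08×10⁻⁵ T.
The fields oppose: B = |B₁ − B₂| = 5.49×10⁻⁶ T.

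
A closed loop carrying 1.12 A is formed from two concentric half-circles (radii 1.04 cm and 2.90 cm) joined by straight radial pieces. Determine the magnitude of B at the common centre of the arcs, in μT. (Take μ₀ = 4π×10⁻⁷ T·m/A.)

The radial connectors point toward the centre, so dl × r̂ = 0 and they contribute nothing.
Each semicircle gives μ₀I/(4R): inner arc 3.38×10⁻⁵ T, outer arc 1.21×10⁻⁵ T.
The two arcs carry current in opposite angular senses, so their fields oppose: B = |3.38×10⁻⁵ − 1.21×10⁻⁵| = 2.17×10⁻⁵ T.

B ≈ 21.7 μT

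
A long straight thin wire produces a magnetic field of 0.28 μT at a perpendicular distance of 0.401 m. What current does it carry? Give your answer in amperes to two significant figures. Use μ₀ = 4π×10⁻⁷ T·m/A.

For a long straight wire B = μ₀I/(2πd), so I = 2πdB/μ₀.
I = 2π × 0.401 × 2.80×10⁻⁷ / (4π×10⁻⁷) = 0.561 A.

I ≈ 0.56 A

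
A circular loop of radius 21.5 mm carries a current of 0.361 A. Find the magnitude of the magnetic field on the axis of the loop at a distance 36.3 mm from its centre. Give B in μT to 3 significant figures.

B ≈ 1.40 μT

On the axis of a circular loop, B = μ₀IR² / [2(R²+z²)^(3/2)].
R² + z² = (0.0215)² + (0.0363)² = 0.00178 m², and (R²+z²)^(3/2) = 7.51×10⁻⁵ m³.
B = (4π×10⁻⁷ × 0.361 × 0.0004623) / (2 × 7.51×10⁻⁵) = 1.40×10⁻⁶ T.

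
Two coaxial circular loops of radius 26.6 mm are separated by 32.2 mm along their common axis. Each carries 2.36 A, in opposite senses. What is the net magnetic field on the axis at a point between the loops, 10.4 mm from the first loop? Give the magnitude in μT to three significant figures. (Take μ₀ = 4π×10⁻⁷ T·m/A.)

Each loop contributes B = μ₀IR²/[2(R²+z²)^(3/2)] on the axis, with z measured from that loop.
Loop 1 (z = 0.0104 m): B₁ = 4.50×10⁻⁵ T. Loop 2 (z = 0.0218 m): B₂ = 2.58×10⁻⁵ T.
The fields oppose: B = |B₁ − B₂| = 1.92×10⁻⁵ T.

B ≈ 19.2 μT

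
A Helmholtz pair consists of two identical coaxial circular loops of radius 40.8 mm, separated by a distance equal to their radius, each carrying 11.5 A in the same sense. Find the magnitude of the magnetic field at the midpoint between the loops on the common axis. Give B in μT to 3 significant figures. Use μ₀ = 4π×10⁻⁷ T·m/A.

B ≈ 253 μT

Each loop contributes B = μ₀IR²/[2(R²+z²)^(3/2)] on the axis, with z measured from that loop.
Loop 1 (z = 0.0204 m): B₁ = 1.27×10⁻⁴ T. Loop 2 (z = 0.0204 m): B₂ = 1.27×10⁻⁴ T.
The fields add: B = B₁ + B₂ = 2.53×10⁻⁴ T.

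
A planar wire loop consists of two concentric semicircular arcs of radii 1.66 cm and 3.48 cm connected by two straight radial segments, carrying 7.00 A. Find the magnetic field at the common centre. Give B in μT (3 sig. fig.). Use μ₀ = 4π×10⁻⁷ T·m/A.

The radial connectors point toward the centre, so dl × r̂ = 0 and they contribute nothing.
Each semicircle gives μ₀I/(4R): inner arc 1.32×10⁻⁴ T, outer arc 6.32×10⁻⁵ T.
The two arcs carry current in opposite angular senses, so their fields oppose: B = |1.32×10⁻⁴ − 6.32×10⁻⁵| = 6.93×10⁻⁵ T.

B ≈ 69.3 μT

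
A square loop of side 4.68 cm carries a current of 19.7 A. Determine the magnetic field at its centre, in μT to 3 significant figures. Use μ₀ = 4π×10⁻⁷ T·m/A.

B ≈ 476 μT

Each side is a finite straight segment at perpendicular distance d = a/(2 tan(π/4)) = 0.0234 m from the centre, with end-angles ±π/4.
One side contributes B₁ = (μ₀I/4πd)·2 sin(π/4) = 1.19×10⁻⁴ T.
All 4 sides add in the same direction: B = 4 × 1.19×10⁻⁴ = 4.76×10⁻⁴ T.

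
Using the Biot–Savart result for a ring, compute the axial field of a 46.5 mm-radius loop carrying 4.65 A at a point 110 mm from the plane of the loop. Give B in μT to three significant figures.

On the axis of a circular loop, B = μ₀IR² / [2(R²+z²)^(3/2)].
R² + z² = (0.0465)² + (0.11)² = 0.01426 m², and (R²+z²)^(3/2) = 1.70×10⁻³ m³.
B = (4π×10⁻⁷ × 4.65 × 0.002162) / (2 × 1.70×10⁻³) = 3.71×10⁻⁶ T.

B ≈ 3.71 μT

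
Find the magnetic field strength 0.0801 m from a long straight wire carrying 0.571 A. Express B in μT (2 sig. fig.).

B ≈ 1.4 μT

For an infinitely long straight wire, B = μ₀I/(2πd).
B = (4π×10⁻⁷ × 0.571) / (2π × 0.0801) = 1.43×10⁻⁶ T.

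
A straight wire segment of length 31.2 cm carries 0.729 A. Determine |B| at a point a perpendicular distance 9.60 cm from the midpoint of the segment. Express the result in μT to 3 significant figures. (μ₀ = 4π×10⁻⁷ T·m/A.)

B ≈ 1.29 μT

For a finite straight segment, B = (μ₀I/4πd)(sinθ₁ + sinθ₂), where θ₁, θ₂ are the angles from the perpendicular to each end.
The perpendicular from the point meets the wire at its midpoint, so each end is L/2 = 0.156 m away along the wire.
sinθ₁ = 0.156/√(0.156²+0.096²) = 0.8517; sinθ₂ = 0.156/√(0.156²+0.096²) = 0.8517.
B = (4π×10⁻⁷ × 0.729) / (4π × 0.096) × (0.8517 + 0.8517) = 1.29×10⁻⁶ T.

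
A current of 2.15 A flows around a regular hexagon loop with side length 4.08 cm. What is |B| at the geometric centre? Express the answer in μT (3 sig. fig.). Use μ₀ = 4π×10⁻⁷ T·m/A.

Each side is a finite straight segment at perpendicular distance d = a/(2 tan(π/6)) = 0.03533 m from the centre, with end-angles ±π/6.
One side contributes B₁ = (μ₀I/4πd)·2 sin(π/6) = 6.08×10⁻⁶ T.
All 6 sides add in the same direction: B = 6 × 6.08×10⁻⁶ = 3.65×10⁻⁵ T.

B ≈ 36.5 μT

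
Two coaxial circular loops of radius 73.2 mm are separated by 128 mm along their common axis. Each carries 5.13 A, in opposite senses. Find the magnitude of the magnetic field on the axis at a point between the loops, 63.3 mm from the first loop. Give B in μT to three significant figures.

B ≈ 0.534 μT

Each loop contributes B = μ₀IR²/[2(R²+z²)^(3/2)] on the axis, with z measured from that loop.
Loop 1 (z = 0.0633 m): B₁ = 1.91×10⁻⁵ T. Loop 2 (z = 0.0647 m): B₂ = 1.85×10⁻⁵ T.
The fields oppose: B = |B₁ − B₂| = 5.34×10⁻⁷ T.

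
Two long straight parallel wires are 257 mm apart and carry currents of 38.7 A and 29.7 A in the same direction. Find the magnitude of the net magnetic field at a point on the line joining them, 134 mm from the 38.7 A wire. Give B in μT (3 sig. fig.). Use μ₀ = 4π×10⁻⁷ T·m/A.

Each long wire gives B = μ₀I/(2πd). Distances are d₁ = 0.134 m and d₂ = 0.123 m.
B₁ = 5.78×10⁻⁵ T, B₂ = 4.83×10⁻⁵ T.
Between parallel currents the two contributions point in opposite directions, so they subtract. B = |B₁ − B₂| = |5.78×10⁻⁵ − 4.83×10⁻⁵| = 9.47×10⁻⁶ T.

B ≈ 9.47 μT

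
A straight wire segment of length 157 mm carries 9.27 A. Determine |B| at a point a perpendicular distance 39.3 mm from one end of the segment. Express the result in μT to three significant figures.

B ≈ 22.9 μT

For a finite straight segment, B = (μ₀I/4πd)(sinθ₁ + sinθ₂), where θ₁, θ₂ are the angles from the perpendicular to each end.
The perpendicular foot is at one end, so the two end-offsets along the wire are 0 and L = 0.157 m.
sinθ₁ = 0/√(0²+0.0393²) = 0.0000; sinθ₂ = 0.157/√(0.157²+0.0393²) = 0.9701.
B = (4π×10⁻⁷ × 9.27) / (4π × 0.0393) × (0.0000 + 0.9701) = 2.29×10⁻⁵ T.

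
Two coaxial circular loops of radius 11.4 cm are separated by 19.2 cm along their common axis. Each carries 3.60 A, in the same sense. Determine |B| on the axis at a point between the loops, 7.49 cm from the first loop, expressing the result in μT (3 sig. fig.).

Each loop contributes B = μ₀IR²/[2(R²+z²)^(3/2)] on the axis, with z measured from that loop.
Loop 1 (z = 0.0749 m): B₁ = 1.16×10⁻⁵ T. Loop 2 (z = 0.1171 m): B₂ = 6.73×10⁻⁶ T.
The fields add: B = B₁ + B₂ = 1.83×10⁻⁵ T.

B ≈ 18.3 μT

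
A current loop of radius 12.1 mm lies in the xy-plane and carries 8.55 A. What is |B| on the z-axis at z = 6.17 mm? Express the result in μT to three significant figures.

B ≈ 314 μT

On the axis of a circular loop, B = μ₀IR² / [2(R²+z²)^(3/2)].
R² + z² = (0.0121)² + (0.00617)² = 0.0001845 m², and (R²+z²)^(3/2) = 2.51×10⁻⁶ m³.
B = (4π×10⁻⁷ × 8.55 × 0.0001464) / (2 × 2.51×10⁻⁶) = 3.14×10⁻⁴ T.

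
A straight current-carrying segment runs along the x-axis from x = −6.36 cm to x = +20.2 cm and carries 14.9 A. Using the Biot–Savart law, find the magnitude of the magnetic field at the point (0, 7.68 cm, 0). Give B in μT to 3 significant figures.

B ≈ 30.5 μT

For a finite straight segment, B = (μ₀I/4πd)(sinθ₁ + sinθ₂), where θ₁, θ₂ are the angles from the perpendicular to each end.
The perpendicular distance is d = 0.0768 m; the end-offsets along the wire are a = 0.0636 m and b = 0.202 m.
sinθ₁ = 0.0636/√(0.0636²+0.0768²) = 0.6378; sinθ₂ = 0.202/√(0.202²+0.0768²) = 0.9347.
B = (4π×10⁻⁷ × 14.9) / (4π × 0.0768) × (0.6378 + 0.9347) = 3.05×10⁻⁵ T.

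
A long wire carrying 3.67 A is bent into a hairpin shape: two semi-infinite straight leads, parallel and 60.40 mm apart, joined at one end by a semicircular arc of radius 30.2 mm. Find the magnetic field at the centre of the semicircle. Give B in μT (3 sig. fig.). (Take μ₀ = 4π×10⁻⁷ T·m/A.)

The semicircular arc contributes B_arc = μ₀I·π/(4πR) = μ₀I/(4R) = 3.82×10⁻⁵ T.
Each semi-infinite lead is at perpendicular distance R = 0.0302 m from the centre, with the perpendicular foot at its near end, so it contributes μ₀I/(4πR); both point the same way, together 2.43×10⁻⁵ T.
Arc and leads all point the same direction: B = 3.82×10⁻⁵ + 2.43×10⁻⁵ = 6.25×10⁻⁵ T.

B ≈ 62.5 μT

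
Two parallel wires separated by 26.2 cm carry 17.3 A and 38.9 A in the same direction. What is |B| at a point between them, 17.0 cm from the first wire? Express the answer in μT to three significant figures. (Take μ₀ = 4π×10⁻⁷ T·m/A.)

B ≈ 64.2 μT

Each long wire gives B = μ₀I/(2πd). Distances are d₁ = 0.17 m and d₂ = 0.092 m.
B₁ = 2.04×10⁻⁵ T, B₂ = 8.46×10⁻⁵ T.
Between parallel currents the two contributions point in opposite directions, so they subtract. B = |B₁ − B₂| = |2.04×10⁻⁵ − 8.46×10⁻⁵| = 6.42×10⁻⁵ T.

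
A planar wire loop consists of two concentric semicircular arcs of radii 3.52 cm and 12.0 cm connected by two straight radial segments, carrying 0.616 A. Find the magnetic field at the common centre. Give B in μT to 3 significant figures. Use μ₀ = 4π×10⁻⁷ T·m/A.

The radial connectors point toward the centre, so dl × r̂ = 0 and they contribute nothing.
Each semicircle gives μ₀I/(4R): inner arc 5.50×10⁻⁶ T, outer arc 1.61×10⁻⁶ T.
The two arcs carry current in opposite angular senses, so their fields oppose: B = |5.50×10⁻⁶ − 1.61×10⁻⁶| = 3.89×10⁻⁶ T.

B ≈ 3.89 μT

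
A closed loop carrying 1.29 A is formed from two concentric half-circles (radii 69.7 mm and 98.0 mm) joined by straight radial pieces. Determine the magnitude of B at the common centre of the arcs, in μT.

B ≈ 1.68 μT

The radial connectors point toward the centre, so dl × r̂ = 0 and they contribute nothing.
Each semicircle gives μ₀I/(4R): inner arc 5.81×10⁻⁶ T, outer arc 4.14×10⁻⁶ T.
The two arcs carry current in opposite angular senses, so their fields oppose: B = |5.81×10⁻⁶ − 4.14×10⁻⁶| = 1.68×10⁻⁶ T.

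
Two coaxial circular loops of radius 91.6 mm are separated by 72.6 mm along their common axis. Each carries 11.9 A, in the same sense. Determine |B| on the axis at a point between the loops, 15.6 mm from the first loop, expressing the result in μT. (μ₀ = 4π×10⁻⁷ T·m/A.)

B ≈ 128 μT

Each loop contributes B = μ₀IR²/[2(R²+z²)^(3/2)] on the axis, with z measured from that loop.
Loop 1 (z = 0.0156 m): B₁ = 7.82×10⁻⁵ T. Loop 2 (z = 0.057 m): B₂ = 5.00×10⁻⁵ T.
The fields add: B = B₁ + B₂ = 1.28×10⁻⁴ T.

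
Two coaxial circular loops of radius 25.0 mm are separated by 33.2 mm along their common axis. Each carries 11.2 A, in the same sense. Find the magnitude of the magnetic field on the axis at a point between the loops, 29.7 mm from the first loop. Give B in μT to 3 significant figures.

B ≈ 349 μT

Each loop contributes B = μ₀IR²/[2(R²+z²)^(3/2)] on the axis, with z measured from that loop.
Loop 1 (z = 0.0297 m): B₁ = 7.52×10⁻⁵ T. Loop 2 (z = 0.0035 m): B₂ = 2.73×10⁻⁴ T.
The fields add: B = B₁ + B₂ = 3.49×10⁻⁴ T.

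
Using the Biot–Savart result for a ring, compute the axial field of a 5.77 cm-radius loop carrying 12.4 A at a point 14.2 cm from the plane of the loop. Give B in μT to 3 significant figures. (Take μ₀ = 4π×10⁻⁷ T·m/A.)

B ≈ 7.20 μT

On the axis of a circular loop, B = μ₀IR² / [2(R²+z²)^(3/2)].
R² + z² = (0.0577)² + (0.142)² = 0.02349 m², and (R²+z²)^(3/2) = 3.60×10⁻³ m³.
B = (4π×10⁻⁷ × 12.4 × 0.003329) / (2 × 3.60×10⁻³) = 7.20×10⁻⁶ T.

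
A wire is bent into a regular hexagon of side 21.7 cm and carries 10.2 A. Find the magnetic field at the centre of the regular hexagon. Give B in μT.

B ≈ 32.6 μT

Each side is a finite straight segment at perpendicular distance d = a/(2 tan(π/6)) = 0.1879 m from the centre, with end-angles ±π/6.
One side contributes B₁ = (μ₀I/4πd)·2 sin(π/6) = 5.43×10⁻⁶ T.
All 6 sides add in the same direction: B = 6 × 5.43×10⁻⁶ = 3.26×10⁻⁵ T.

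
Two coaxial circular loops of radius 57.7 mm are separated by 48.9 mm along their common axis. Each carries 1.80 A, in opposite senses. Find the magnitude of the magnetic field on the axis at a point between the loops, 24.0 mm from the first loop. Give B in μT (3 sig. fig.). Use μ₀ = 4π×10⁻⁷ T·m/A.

Each loop contributes B = μ₀IR²/[2(R²+z²)^(3/2)] on the axis, with z measured from that loop.
Loop 1 (z = 0.024 m): B₁ = 1.54×10⁻⁵ T. Loop 2 (z = 0.0249 m): B₂ = 1.52×10⁻⁵ T.
The fields oppose: B = |B₁ − B₂| = 2.57×10⁻⁷ T.

B ≈ 0.257 μT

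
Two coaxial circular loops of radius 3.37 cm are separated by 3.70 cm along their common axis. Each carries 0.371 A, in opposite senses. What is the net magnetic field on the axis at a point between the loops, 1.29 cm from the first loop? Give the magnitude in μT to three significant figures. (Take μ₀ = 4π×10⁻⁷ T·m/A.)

B ≈ 1.91 μT

Each loop contributes B = μ₀IR²/[2(R²+z²)^(3/2)] on the axis, with z measured from that loop.
Loop 1 (z = 0.0129 m): B₁ = 5.63×10⁻⁶ T. Loop 2 (z = 0.0241 m): B₂ = 3.72×10⁻⁶ T.
The fields oppose: B = |B₁ − B₂| = 1.91×10⁻⁶ T.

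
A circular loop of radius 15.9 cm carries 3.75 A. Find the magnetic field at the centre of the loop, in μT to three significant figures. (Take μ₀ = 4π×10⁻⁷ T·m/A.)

At the centre of a circular loop the Biot–Savart law gives B = μ₀I/(2R).
B = (4π×10⁻⁷ × 3.75) / (2 × 0.159) = 1.48×10⁻⁵ T.

B ≈ 14.8 μT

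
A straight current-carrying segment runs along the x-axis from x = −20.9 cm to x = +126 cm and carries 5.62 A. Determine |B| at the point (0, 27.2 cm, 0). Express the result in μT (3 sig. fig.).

For a finite straight segment, B = (μ₀I/4πd)(sinθ₁ + sinθ₂), where θ₁, θ₂ are the angles from the perpendicular to each end.
The perpendicular distance is d = 0.272 m; the end-offsets along the wire are a = 0.209 m and b = 1.26 m.
sinθ₁ = 0.209/√(0.209²+0.272²) = 0.6093; sinθ₂ = 1.26/√(1.26²+0.272²) = 0.9775.
B = (4π×10⁻⁷ × 5.62) / (4π × 0.272) × (0.6093 + 0.9775) = 3.28×10⁻⁶ T.

B ≈ 3.28 μT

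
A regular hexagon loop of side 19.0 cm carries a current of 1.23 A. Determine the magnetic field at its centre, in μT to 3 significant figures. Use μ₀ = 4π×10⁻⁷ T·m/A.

B ≈ 4.49 μT

Each side is a finite straight segment at perpendicular distance d = a/(2 tan(π/6)) = 0.1645 m from the centre, with end-angles ±π/6.
One side contributes B₁ = (μ₀I/4πd)·2 sin(π/6) = 7.48×10⁻⁷ T.
All 6 sides add in the same direction: B = 6 × 7.48×10⁻⁷ = 4.49×10⁻⁶ T.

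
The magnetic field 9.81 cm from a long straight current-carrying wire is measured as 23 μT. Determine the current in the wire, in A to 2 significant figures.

For a long straight wire B = μ₀I/(2πd), so I = 2πdB/μ₀.
I = 2π × 0.0981 × 2.30×10⁻⁵ / (4π×10⁻⁷) = 11.3 A.

I ≈ 11 A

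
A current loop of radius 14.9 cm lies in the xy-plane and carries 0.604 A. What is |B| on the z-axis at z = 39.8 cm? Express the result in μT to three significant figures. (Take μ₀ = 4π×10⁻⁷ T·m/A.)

On the axis of a circular loop, B = μ₀IR² / [2(R²+z²)^(3/2)].
R² + z² = (0.149)² + (0.398)² = 0.1806 m², and (R²+z²)^(3/2) = 7.68×10⁻² m³.
B = (4π×10⁻⁷ × 0.604 × 0.0222) / (2 × 7.68×10⁻²) = 1.10×10⁻⁷ T.

B ≈ 0.110 μT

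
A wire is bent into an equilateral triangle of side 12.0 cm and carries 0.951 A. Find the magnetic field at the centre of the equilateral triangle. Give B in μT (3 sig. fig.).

Each side is a finite straight segment at perpendicular distance d = a/(2 tan(π/3)) = 0.03464 m from the centre, with end-angles ±π/3.
One side contributes B₁ = (μ₀I/4πd)·2 sin(π/3) = 4.75×10⁻⁶ T.
All 3 sides add in the same direction: B = 3 × 4.75×10⁻⁶ = 1.43×10⁻⁵ T.

B ≈ 14.3 μT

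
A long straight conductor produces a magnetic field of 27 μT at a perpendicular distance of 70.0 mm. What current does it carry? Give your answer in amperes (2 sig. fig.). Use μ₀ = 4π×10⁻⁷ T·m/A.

For a long straight wire B = μ₀I/(2πd), so I = 2πdB/μ₀.
I = 2π × 0.07 × 2.70×10⁻⁵ / (4π×10⁻⁷) = 9.45 A.

I ≈ 9.5 A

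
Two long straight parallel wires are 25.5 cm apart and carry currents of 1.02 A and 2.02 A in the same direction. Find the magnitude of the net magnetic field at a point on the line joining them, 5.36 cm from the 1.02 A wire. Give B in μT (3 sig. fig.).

Each long wire gives B = μ₀I/(2πd). Distances are d₁ = 0.0536 m and d₂ = 0.2014 m.
B₁ = 3.81×10⁻⁶ T, B₂ = 2.01×10⁻⁶ T.
Between parallel currents the two contributions point in opposite directions, so they subtract. B = |B₁ − B₂| = |3.81×10⁻⁶ − 2.01×10⁻⁶| = 1.80×10⁻⁶ T.

B ≈ 1.80 μT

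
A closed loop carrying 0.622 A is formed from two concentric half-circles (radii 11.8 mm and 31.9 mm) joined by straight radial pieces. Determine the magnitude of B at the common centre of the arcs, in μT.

B ≈ 10.4 μT

The radial connectors point toward the centre, so dl × r̂ = 0 and they contribute nothing.
Each semicircle gives μ₀I/(4R): inner arc 1.66×10⁻⁵ T, outer arc 6.13×10⁻⁶ T.
The two arcs carry current in opposite angular senses, so their fields oppose: B = |1.66×10⁻⁵ − 6.13×10⁻⁶| = 1.04×10⁻⁵ T.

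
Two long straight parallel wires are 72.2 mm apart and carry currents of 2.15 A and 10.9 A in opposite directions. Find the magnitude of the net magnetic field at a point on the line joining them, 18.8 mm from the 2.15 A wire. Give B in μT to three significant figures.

Each long wire gives B = μ₀I/(2πd). Distances are d₁ = 0.0188 m and d₂ = 0.0534 m.
B₁ = 2.29×10⁻⁵ T, B₂ = 4.08×10⁻⁵ T.
Between antiparallel currents both contributions point the same way, so they add. B = B₁ + B₂ = 2.29×10⁻⁵ + 4.08×10⁻⁵ = 6.37×10⁻⁵ T.

B ≈ 63.7 μT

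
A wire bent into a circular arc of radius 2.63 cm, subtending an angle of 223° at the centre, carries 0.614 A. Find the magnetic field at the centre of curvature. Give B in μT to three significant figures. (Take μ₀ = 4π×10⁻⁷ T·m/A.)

B ≈ 9.09 μT

The Biot–Savart field of a circular arc at its centre is B = μ₀Iφ/(4πR), with φ = 3.892 rad.
B = (4π×10⁻⁷ × 0.614 × 3.892) / (4π × 0.0263) = 9.09×10⁻⁶ T.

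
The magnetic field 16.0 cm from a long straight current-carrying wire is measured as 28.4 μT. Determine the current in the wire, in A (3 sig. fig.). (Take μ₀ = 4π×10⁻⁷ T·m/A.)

I ≈ 22.7 A

For a long straight wire B = μ₀I/(2πd), so I = 2πdB/μ₀.
I = 2π × 0.16 × 2.84×10⁻⁵ / (4π×10⁻⁷) = 22.7 A.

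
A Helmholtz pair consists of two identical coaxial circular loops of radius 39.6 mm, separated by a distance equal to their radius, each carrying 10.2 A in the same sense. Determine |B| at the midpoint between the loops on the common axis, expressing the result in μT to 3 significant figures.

B ≈ 232 μT

Each loop contributes B = μ₀IR²/[2(R²+z²)^(3/2)] on the axis, with z measured from that loop.
Loop 1 (z = 0.0198 m): B₁ = 1.16×10⁻⁴ T. Loop 2 (z = 0.0198 m): B₂ = 1.16×10⁻⁴ T.
The fields add: B = B₁ + B₂ = 2.32×10⁻⁴ T.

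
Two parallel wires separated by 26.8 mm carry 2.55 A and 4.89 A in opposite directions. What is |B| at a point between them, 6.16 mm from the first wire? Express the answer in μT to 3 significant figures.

Each long wire gives B = μ₀I/(2πd). Distances are d₁ = 0.00616 m and d₂ = 0.02064 m.
B₁ = 8.28×10⁻⁵ T, B₂ = 4.74×10⁻⁵ T.
Between antiparallel currents both contributions point the same way, so they add. B = B₁ + B₂ = 8.28×10⁻⁵ + 4.74×10⁻⁵ = 1.30×10⁻⁴ T.

B ≈ 130 μT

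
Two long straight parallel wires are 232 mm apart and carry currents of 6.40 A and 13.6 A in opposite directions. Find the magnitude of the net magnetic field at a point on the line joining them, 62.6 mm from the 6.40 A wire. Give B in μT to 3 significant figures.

Each long wire gives B = μ₀I/(2πd). Distances are d₁ = 0.0626 m and d₂ = 0.1694 m.
B₁ = 2.04×10⁻⁵ T, B₂ = 1.61×10⁻⁵ T.
Between antiparallel currents both contributions point the same way, so they add. B = B₁ + B₂ = 2.04×10⁻⁵ + 1.61×10⁻⁵ = 3.65×10⁻⁵ T.

B ≈ 36.5 μT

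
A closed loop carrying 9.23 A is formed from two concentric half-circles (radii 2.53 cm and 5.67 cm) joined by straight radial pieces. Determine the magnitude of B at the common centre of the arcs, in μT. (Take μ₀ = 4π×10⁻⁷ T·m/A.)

B ≈ 63.5 μT

The radial connectors point toward the centre, so dl × r̂ = 0 and they contribute nothing.
Each semicircle gives μ₀I/(4R): inner arc 1.15×10⁻⁴ T, outer arc 5.11×10⁻⁵ T.
The two arcs carry current in opposite angular senses, so their fields oppose: B = |1.15×10⁻⁴ − 5.11×10⁻⁵| = 6.35×10⁻⁵ T.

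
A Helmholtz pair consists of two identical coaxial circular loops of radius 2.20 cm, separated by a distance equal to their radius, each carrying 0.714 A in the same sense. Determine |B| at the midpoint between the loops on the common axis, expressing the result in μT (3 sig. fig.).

Each loop contributes B = μ₀IR²/[2(R²+z²)^(3/2)] on the axis, with z measured from that loop.
Loop 1 (z = 0.011 m): B₁ = 1.46×10⁻⁵ T. Loop 2 (z = 0.011 m): B₂ = 1.46×10⁻⁵ T.
The fields add: B = B₁ + B₂ = 2.92×10⁻⁵ T.

B ≈ 29.2 μT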